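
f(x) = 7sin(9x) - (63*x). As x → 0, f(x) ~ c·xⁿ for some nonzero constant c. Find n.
3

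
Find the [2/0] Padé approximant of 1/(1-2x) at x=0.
4*x**2 + 2*x + 1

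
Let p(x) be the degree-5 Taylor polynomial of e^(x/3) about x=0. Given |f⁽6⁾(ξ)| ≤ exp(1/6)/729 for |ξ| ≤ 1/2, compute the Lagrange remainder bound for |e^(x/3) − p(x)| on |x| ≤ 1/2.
exp(1/6)/33592320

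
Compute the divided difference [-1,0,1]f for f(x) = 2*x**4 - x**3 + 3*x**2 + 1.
5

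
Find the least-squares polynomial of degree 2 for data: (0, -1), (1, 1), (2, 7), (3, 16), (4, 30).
-33/35 + (-1/70)x + (27/14)x²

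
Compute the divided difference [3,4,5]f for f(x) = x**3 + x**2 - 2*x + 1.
13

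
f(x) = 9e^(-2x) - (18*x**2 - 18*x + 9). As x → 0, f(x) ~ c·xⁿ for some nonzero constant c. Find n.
3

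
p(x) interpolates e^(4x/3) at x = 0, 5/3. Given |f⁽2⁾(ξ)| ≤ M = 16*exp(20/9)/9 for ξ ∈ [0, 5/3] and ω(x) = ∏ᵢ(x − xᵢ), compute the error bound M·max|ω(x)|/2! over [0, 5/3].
50*exp(20/9)/81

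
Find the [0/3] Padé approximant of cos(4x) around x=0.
1/(8*x**2 + 1)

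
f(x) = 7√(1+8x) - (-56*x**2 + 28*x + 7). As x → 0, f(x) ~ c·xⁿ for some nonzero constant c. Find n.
3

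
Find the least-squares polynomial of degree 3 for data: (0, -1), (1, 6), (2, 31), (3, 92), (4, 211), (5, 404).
-61/63 + (842/189)x + (-89/126)x² + (173/54)x³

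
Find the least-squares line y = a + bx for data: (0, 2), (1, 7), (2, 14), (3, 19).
a = 9/5, b = 29/5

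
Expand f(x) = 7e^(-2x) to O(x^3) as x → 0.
7 - 14*x + 14*x**2 + O(x**3)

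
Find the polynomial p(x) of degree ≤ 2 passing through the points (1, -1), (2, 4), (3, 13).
2*x**2 - x - 2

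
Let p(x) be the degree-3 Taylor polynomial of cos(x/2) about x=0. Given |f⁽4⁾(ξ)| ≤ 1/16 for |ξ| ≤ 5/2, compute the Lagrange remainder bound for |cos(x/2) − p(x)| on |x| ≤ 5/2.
625/6144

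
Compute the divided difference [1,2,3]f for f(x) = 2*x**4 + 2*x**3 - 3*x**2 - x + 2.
59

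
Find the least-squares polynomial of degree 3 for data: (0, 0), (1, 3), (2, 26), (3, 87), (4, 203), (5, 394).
-1/18 + (-467/756)x + (199/252)x² + (163/54)x³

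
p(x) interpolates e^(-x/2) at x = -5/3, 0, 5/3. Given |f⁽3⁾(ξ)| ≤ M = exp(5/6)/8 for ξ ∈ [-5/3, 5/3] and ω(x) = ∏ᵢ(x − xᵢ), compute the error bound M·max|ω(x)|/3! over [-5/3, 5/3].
125*sqrt(3)*exp(5/6)/5832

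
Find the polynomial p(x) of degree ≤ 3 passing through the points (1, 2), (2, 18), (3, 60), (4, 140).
2*x**3 + x**2 - x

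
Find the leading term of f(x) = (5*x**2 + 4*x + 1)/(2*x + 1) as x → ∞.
5*x/2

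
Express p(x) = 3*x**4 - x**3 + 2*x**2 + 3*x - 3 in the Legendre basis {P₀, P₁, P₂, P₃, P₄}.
(-26/15)P₀ + (12/5)P₁ + (64/21)P₂ + (-2/5)P₃ + (24/35)P₄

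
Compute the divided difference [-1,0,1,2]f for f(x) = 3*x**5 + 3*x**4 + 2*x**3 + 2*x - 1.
23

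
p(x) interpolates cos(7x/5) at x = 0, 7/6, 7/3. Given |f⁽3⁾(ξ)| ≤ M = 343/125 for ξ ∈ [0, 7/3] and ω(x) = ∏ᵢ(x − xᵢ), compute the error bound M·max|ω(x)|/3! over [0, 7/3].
117649*sqrt(3)/729000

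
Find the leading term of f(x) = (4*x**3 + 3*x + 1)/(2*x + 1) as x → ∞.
2*x**2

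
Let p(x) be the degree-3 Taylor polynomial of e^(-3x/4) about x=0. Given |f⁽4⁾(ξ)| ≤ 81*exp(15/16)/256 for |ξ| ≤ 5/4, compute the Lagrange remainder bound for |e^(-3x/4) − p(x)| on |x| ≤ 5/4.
16875*exp(15/16)/524288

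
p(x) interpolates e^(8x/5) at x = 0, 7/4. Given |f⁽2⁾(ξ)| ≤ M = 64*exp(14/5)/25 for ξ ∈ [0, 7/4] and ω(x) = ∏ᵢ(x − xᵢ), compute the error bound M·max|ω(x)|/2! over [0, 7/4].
49*exp(14/5)/50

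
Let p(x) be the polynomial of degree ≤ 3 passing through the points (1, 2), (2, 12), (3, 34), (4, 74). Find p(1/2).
-3/8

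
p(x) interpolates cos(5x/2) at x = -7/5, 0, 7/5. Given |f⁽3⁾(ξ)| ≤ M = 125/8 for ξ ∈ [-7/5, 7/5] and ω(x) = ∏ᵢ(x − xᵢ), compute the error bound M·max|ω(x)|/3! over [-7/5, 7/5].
343*sqrt(3)/216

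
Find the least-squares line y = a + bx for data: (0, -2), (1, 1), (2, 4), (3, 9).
a = -12/5, b = 18/5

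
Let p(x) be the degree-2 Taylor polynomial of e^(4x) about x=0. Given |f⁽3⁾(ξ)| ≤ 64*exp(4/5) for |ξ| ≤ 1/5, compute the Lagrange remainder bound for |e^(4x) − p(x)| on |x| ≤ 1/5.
32*exp(4/5)/375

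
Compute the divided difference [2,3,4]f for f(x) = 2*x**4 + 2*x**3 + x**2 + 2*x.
129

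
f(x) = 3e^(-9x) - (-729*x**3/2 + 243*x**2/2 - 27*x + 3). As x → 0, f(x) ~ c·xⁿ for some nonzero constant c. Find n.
4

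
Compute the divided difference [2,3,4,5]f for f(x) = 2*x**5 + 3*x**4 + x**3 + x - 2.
293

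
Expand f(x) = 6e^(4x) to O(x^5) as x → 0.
6 + 24*x + 48*x**2 + 64*x**3 + 64*x**4 + O(x**5)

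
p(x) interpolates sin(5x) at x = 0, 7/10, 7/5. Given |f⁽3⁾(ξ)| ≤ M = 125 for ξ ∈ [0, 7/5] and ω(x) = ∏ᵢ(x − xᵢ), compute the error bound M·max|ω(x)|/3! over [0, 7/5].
343*sqrt(3)/216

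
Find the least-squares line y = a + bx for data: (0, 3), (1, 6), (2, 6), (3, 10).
a = 31/10, b = 21/10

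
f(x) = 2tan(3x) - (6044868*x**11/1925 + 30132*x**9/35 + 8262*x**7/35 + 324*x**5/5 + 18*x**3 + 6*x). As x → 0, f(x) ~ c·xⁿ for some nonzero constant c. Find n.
13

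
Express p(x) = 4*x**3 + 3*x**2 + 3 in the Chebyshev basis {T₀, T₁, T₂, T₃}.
(9/2)T₀ + (3)T₁ + (3/2)T₂ + T₃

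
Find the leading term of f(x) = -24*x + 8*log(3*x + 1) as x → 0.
-36*x**2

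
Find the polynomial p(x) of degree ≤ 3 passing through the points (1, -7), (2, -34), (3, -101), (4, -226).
-3*x**3 - 2*x**2 - 2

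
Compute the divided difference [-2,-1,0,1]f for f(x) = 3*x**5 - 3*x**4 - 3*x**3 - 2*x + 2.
18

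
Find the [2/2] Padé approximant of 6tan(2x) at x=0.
12*x/(1 - 4*x**2/3)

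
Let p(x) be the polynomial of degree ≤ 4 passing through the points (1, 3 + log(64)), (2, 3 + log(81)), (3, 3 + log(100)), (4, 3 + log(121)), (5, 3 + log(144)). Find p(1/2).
3 + log(6553600000*11**(3/16)*2**(49/64)*3**(27/64)*5**(29/32)/2122043913)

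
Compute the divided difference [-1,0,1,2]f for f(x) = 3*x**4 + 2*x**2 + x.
6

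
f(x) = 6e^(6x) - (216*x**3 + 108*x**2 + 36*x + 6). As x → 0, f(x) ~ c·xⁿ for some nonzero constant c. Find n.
4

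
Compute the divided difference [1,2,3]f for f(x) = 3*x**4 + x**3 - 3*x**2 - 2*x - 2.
78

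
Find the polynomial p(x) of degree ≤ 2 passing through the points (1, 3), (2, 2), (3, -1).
-x**2 + 2*x + 2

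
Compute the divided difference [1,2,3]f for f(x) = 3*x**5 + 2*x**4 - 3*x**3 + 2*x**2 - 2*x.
304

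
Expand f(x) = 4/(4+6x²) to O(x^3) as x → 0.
1 - 3*x**2/2 + O(x**3)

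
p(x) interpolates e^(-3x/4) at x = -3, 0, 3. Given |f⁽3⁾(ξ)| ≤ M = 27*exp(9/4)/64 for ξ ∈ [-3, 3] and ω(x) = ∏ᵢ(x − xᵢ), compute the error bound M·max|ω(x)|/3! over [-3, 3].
27*sqrt(3)*exp(9/4)/64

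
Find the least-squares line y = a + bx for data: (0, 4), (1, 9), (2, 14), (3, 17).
a = 22/5, b = 22/5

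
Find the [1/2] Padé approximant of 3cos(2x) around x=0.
3/(2*x**2 + 1)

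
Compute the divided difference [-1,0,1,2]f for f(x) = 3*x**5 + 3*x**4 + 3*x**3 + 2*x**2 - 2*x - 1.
24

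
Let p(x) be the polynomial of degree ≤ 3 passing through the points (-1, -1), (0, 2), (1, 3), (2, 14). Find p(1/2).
2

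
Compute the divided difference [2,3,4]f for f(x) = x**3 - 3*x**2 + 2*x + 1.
6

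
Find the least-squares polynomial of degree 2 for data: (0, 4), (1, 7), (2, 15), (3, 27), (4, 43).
136/35 + (43/35)x + (15/7)x²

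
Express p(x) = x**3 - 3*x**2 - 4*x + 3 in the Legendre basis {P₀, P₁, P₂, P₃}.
(2)P₀ + (-17/5)P₁ + (-2)P₂ + (2/5)P₃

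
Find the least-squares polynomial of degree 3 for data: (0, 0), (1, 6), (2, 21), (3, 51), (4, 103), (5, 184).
-5/126 + (3107/756)x + (59/63)x² + (121/108)x³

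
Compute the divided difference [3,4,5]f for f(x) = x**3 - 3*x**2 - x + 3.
9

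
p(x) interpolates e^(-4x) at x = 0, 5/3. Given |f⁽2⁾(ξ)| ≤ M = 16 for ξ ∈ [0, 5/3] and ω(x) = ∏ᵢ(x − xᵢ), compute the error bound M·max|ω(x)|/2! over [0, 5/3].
50/9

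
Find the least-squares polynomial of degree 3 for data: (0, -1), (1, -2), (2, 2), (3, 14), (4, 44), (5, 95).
-19/18 + (-59/108)x + (-41/36)x² + (55/54)x³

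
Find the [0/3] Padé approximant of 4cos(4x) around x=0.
4/(8*x**2 + 1)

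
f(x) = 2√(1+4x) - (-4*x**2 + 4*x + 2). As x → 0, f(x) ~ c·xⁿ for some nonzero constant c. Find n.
3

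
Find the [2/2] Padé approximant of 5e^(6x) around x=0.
(15*x**2 + 15*x + 5)/(3*x**2 - 3*x + 1)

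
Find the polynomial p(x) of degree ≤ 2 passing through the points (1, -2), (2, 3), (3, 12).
2*x**2 - x - 3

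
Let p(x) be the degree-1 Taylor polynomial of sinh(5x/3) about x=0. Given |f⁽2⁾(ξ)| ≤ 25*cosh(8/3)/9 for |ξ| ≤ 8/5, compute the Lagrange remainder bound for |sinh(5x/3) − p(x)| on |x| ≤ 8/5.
32*cosh(8/3)/9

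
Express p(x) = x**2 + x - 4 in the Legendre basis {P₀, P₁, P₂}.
(-11/3)P₀ + P₁ + (2/3)P₂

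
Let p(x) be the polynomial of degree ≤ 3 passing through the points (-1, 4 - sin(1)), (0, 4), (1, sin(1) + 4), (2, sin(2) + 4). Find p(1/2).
-sin(2)/16 + 5*sin(1)/8 + 4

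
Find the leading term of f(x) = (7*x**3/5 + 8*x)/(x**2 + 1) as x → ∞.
7*x/5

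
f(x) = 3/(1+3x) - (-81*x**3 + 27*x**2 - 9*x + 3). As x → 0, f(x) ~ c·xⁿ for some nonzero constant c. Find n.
4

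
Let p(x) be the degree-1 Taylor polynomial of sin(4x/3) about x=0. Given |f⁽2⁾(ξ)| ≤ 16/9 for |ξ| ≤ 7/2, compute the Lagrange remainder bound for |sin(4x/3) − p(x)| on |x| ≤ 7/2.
98/9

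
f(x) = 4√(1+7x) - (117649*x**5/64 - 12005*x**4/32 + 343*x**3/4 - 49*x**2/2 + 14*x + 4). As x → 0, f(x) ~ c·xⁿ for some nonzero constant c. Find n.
6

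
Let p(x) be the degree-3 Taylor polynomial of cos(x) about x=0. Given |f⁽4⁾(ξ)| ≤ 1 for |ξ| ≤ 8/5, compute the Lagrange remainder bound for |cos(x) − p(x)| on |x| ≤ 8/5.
512/1875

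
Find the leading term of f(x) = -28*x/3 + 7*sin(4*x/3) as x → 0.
-224*x**3/81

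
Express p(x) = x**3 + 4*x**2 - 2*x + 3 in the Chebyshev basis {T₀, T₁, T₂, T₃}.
(5)T₀ + (-5/4)T₁ + (2)T₂ + (1/4)T₃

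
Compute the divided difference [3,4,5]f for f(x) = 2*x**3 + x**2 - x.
25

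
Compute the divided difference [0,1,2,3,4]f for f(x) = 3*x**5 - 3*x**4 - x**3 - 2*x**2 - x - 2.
27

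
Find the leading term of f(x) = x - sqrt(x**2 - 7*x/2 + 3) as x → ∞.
7/4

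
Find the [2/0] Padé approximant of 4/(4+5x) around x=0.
25*x**2/16 - 5*x/4 + 1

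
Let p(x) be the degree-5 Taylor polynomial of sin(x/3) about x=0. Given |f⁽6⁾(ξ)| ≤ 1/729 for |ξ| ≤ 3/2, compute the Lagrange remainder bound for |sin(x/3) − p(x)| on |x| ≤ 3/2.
1/46080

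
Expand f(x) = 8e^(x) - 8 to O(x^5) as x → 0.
8*x + 4*x**2 + 4*x**3/3 + x**4/3 + O(x**5)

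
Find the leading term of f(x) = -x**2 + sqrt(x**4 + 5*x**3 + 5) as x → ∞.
5*x/2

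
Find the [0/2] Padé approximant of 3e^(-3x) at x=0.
3/(9*x**2/2 + 3*x + 1)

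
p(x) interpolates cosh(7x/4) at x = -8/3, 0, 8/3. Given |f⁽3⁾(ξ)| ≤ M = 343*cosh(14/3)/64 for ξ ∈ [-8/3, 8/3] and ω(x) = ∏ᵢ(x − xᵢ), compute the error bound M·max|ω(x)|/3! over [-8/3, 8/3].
2744*sqrt(3)*cosh(14/3)/729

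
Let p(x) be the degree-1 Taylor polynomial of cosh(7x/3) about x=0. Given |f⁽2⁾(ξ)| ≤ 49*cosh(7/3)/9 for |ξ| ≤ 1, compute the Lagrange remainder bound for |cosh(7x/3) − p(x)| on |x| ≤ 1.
49*cosh(7/3)/18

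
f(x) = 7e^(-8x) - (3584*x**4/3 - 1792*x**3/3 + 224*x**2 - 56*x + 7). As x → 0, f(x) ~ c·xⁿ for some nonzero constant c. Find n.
5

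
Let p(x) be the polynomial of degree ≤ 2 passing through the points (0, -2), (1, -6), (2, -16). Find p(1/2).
-13/4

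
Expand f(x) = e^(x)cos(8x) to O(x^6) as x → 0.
1 + x - 63*x**2/2 - 191*x**3/6 + 3713*x**4/24 + 19841*x**5/120 + O(x**6)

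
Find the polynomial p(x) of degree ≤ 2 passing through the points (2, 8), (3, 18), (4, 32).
2*x**2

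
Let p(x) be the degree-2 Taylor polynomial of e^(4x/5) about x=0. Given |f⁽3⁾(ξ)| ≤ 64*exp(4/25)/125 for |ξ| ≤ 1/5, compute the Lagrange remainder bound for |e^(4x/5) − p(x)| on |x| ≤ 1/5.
32*exp(4/25)/46875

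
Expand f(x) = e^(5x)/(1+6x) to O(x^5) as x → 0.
1 - x + 37*x**2/2 - 541*x**3/6 + 13609*x**4/24 + O(x**5)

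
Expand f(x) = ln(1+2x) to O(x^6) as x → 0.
2*x - 2*x**2 + 8*x**3/3 - 4*x**4 + 32*x**5/5 + O(x**6)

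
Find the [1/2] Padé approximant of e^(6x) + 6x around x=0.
(74*x/7 + 1)/(-6*x**2/7 - 10*x/7 + 1)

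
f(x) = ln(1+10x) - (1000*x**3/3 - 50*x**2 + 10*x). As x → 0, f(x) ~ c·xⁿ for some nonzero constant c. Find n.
4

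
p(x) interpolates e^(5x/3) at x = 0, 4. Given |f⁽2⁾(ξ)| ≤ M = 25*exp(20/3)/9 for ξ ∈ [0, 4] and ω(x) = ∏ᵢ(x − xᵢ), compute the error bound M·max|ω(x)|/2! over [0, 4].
50*exp(20/3)/9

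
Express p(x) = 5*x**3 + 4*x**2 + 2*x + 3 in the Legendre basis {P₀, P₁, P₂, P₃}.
(13/3)P₀ + (5)P₁ + (8/3)P₂ + (2)P₃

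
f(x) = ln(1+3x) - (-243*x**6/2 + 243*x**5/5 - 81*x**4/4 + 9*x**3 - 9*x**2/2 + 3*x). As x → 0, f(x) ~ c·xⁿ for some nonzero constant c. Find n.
7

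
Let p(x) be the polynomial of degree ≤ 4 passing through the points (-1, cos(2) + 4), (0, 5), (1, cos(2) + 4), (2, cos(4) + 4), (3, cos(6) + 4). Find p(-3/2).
693*cos(2)/128 + 35*cos(6)/128 + 23/32 - 45*cos(4)/32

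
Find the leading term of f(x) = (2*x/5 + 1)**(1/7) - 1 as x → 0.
2*x/35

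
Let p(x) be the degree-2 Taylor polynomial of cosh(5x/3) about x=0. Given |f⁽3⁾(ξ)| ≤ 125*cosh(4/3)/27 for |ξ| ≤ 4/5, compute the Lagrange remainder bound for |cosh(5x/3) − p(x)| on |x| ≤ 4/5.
32*cosh(4/3)/81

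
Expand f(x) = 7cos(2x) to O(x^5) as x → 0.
7 - 14*x**2 + 14*x**4/3 + O(x**5)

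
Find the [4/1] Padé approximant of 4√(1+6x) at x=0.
(243*x**4/10 - 108*x**3/5 + 162*x**2/5 + 144*x/5 + 4)/(21*x/5 + 1)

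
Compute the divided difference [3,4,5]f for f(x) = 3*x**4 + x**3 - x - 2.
303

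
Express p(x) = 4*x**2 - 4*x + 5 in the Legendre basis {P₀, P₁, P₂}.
(19/3)P₀ + (-4)P₁ + (8/3)P₂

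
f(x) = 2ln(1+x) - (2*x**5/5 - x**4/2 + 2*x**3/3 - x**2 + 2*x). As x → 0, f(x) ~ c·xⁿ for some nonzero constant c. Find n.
6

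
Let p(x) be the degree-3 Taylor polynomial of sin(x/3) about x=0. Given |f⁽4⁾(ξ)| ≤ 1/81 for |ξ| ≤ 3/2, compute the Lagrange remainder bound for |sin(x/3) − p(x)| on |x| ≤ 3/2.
1/384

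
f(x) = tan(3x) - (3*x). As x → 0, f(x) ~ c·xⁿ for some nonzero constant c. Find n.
3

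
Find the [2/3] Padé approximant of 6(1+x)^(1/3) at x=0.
(7*x**2/3 + 8*x + 6)/(-x**3/162 + x**2/6 + x + 1)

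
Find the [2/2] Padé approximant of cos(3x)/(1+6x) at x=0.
(-129*x**2/28 + x/7 + 1)/(3*x**2/4 + 43*x/7 + 1)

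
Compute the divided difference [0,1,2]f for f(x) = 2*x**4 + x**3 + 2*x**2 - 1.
19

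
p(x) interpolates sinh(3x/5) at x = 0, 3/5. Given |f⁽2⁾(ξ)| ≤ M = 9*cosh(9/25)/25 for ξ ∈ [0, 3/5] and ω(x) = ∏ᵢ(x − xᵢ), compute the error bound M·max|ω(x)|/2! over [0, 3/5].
81*cosh(9/25)/5000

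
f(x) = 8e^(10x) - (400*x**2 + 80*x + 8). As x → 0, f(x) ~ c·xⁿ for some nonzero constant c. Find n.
3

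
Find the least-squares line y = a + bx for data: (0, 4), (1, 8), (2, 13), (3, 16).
a = 41/10, b = 41/10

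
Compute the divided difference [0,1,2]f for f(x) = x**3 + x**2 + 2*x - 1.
4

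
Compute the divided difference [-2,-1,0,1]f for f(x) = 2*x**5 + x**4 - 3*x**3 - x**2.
5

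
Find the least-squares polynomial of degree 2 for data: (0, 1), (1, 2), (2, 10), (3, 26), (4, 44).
3/5 - x + (3)x²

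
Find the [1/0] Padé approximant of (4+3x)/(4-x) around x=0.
x + 1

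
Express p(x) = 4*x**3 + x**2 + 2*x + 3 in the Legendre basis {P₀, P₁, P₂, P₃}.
(10/3)P₀ + (22/5)P₁ + (2/3)P₂ + (8/5)P₃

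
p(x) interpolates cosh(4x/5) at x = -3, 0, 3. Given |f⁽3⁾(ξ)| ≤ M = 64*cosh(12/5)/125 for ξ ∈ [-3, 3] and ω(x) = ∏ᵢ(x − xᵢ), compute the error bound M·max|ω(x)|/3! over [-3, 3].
64*sqrt(3)*cosh(12/5)/125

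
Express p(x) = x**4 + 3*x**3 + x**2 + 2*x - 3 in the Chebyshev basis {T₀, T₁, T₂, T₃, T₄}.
(-17/8)T₀ + (17/4)T₁ + T₂ + (3/4)T₃ + (1/8)T₄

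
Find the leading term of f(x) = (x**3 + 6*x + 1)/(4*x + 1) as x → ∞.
x**2/4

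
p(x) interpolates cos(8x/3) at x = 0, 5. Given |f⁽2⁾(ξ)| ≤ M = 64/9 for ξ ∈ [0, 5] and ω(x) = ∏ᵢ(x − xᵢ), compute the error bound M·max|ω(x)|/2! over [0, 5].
200/9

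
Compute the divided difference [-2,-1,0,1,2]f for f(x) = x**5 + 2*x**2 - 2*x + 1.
0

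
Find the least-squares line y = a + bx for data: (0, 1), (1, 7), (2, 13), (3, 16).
a = 8/5, b = 51/10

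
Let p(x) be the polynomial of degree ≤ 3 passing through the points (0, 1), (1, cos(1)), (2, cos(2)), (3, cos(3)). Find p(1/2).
cos(3)/16 - 5*cos(2)/16 + 5/16 + 15*cos(1)/16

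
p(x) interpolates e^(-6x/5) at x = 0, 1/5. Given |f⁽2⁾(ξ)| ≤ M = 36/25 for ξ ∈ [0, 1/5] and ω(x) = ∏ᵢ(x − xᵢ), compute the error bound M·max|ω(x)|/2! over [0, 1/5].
9/1250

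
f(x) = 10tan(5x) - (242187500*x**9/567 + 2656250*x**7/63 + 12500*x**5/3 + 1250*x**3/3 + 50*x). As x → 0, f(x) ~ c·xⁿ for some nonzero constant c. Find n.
11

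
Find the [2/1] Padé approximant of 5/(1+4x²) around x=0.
5 - 20*x**2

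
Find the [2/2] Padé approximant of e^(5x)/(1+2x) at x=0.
(325*x**2/108 + 35*x/18 + 1)/(-35*x**2/108 - 19*x/18 + 1)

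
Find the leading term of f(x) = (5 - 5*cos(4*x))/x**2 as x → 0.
40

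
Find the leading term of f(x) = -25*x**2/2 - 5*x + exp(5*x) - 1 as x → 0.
125*x**3/6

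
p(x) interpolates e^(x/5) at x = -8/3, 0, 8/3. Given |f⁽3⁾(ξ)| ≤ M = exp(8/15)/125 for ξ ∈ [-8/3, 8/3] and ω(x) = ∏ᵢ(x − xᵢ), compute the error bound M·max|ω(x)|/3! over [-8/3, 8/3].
512*sqrt(3)*exp(8/15)/91125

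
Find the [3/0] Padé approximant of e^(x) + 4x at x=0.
x**3/6 + x**2/2 + 5*x + 1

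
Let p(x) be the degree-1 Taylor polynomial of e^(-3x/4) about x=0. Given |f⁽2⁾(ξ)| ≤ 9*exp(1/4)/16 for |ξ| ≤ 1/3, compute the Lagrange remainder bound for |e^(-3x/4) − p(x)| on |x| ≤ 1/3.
exp(1/4)/32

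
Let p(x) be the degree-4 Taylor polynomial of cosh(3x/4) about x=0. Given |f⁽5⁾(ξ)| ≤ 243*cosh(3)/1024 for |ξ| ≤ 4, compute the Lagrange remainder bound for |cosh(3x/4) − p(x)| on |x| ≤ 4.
81*cosh(3)/40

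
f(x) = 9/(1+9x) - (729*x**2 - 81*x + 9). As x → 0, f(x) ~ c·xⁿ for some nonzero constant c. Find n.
3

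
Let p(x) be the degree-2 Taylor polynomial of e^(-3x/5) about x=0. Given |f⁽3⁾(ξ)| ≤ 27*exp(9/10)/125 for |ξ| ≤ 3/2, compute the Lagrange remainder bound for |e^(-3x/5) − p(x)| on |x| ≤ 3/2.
243*exp(9/10)/2000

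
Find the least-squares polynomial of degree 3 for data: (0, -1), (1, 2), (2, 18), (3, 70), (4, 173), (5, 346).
-17/21 + (11/18)x + (-32/21)x² + (55/18)x³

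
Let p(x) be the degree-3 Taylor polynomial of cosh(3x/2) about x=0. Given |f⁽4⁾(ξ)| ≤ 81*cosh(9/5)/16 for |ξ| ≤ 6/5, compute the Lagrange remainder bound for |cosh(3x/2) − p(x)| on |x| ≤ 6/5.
2187*cosh(9/5)/5000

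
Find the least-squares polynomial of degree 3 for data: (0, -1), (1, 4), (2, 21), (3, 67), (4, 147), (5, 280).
-61/63 + (374/189)x + (41/63)x² + (55/27)x³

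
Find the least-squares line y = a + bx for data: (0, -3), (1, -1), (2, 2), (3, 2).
a = -27/10, b = 9/5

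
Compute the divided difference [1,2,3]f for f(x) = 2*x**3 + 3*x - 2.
12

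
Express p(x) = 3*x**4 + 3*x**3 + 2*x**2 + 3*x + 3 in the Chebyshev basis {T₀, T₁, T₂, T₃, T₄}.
(41/8)T₀ + (21/4)T₁ + (5/2)T₂ + (3/4)T₃ + (3/8)T₄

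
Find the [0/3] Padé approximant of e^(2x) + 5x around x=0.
1/(-949*x**3/3 + 47*x**2 - 7*x + 1)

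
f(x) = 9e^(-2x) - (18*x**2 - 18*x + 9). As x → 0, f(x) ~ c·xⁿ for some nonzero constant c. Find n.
3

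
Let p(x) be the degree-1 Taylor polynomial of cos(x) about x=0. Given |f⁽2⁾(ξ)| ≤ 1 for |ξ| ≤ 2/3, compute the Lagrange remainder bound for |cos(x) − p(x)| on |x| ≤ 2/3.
2/9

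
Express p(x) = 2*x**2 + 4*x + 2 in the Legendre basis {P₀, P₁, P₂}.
(8/3)P₀ + (4)P₁ + (4/3)P₂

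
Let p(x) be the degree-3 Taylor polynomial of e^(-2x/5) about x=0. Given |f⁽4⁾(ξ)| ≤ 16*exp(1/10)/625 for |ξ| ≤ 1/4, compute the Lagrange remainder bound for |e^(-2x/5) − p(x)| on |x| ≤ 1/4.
exp(1/10)/240000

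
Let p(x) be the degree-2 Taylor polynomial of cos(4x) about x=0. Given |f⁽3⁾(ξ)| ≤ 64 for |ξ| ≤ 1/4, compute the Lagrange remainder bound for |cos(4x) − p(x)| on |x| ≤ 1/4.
1/6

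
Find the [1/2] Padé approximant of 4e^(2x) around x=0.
(8*x/3 + 4)/(2*x**2/3 - 4*x/3 + 1)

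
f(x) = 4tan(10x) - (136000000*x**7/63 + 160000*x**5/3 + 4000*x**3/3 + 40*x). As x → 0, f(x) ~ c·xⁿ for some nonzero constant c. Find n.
9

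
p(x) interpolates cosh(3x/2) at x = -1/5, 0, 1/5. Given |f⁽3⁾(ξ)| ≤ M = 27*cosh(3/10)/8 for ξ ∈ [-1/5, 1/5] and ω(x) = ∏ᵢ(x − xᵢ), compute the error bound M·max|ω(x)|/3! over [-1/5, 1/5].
sqrt(3)*cosh(3/10)/1000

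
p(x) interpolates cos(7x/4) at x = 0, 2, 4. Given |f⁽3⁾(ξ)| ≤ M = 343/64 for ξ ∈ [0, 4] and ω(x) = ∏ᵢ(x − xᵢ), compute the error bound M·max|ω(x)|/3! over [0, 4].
343*sqrt(3)/216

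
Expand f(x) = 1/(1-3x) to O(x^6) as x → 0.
1 + 3*x + 9*x**2 + 27*x**3 + 81*x**4 + 243*x**5 + O(x**6)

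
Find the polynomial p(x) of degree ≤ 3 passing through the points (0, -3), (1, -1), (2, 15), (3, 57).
2*x**3 + x**2 - x - 3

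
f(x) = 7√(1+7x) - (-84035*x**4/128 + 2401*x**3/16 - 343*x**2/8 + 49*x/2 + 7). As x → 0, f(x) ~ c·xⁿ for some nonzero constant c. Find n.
5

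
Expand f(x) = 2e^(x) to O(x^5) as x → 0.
2 + 2*x + x**2 + x**3/3 + x**4/12 + O(x**5)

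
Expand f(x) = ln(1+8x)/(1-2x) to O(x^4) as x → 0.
8*x - 16*x**2 + 416*x**3/3 + O(x**4)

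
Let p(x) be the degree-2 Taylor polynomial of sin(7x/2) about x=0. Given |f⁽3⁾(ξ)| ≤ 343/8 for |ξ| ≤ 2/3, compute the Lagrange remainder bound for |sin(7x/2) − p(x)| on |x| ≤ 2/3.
343/162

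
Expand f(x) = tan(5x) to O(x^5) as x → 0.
5*x + 125*x**3/3 + O(x**5)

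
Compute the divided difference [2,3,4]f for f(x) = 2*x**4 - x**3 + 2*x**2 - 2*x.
103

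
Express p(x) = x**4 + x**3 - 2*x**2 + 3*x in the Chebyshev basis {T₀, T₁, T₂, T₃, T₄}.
(-5/8)T₀ + (15/4)T₁ + (-1/2)T₂ + (1/4)T₃ + (1/8)T₄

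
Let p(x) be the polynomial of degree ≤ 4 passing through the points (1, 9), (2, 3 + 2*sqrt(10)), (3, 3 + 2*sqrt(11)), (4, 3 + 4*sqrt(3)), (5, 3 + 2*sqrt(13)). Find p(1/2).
-105*sqrt(10)/16 - 45*sqrt(3)/8 + 35*sqrt(13)/64 + 1137/64 + 189*sqrt(11)/32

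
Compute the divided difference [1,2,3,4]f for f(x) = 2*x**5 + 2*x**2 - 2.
130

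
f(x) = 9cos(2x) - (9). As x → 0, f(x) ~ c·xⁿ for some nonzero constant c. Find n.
2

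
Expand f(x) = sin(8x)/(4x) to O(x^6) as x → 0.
2 - 64*x**2/3 + 1024*x**4/15 + O(x**6)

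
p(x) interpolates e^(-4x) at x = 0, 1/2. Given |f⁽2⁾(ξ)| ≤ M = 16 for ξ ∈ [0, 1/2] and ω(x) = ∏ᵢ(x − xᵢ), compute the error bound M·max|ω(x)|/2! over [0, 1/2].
1/2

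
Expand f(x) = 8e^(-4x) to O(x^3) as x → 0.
8 - 32*x + 64*x**2 + O(x**3)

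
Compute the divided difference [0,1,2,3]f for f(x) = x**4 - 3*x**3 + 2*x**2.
3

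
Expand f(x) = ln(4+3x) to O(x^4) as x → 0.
log(4) + 3*x/4 - 9*x**2/32 + 9*x**3/64 + O(x**4)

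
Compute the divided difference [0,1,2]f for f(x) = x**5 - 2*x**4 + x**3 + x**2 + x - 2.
5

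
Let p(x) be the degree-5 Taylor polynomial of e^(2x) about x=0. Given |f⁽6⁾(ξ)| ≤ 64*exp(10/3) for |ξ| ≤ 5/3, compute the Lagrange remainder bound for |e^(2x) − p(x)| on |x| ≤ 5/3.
12500*exp(10/3)/6561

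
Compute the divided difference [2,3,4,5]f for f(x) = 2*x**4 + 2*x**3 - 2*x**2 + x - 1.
30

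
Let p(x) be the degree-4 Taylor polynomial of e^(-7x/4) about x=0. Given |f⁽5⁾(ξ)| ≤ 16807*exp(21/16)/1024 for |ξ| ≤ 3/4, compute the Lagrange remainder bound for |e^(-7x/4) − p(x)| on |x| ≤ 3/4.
1361367*exp(21/16)/41943040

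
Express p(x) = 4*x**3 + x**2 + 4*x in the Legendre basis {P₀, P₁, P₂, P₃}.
(1/3)P₀ + (32/5)P₁ + (2/3)P₂ + (8/5)P₃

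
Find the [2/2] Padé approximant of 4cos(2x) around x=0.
(4 - 20*x**2/3)/(x**2/3 + 1)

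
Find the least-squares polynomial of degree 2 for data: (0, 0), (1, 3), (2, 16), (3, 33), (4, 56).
-18/35 + (57/35)x + (22/7)x²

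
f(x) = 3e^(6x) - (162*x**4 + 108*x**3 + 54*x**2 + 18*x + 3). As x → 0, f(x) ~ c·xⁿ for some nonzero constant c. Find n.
5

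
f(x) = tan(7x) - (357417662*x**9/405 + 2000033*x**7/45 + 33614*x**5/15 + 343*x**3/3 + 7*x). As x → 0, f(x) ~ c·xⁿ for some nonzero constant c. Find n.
11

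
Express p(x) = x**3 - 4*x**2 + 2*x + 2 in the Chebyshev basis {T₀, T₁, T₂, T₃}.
(11/4)T₁ + (-2)T₂ + (1/4)T₃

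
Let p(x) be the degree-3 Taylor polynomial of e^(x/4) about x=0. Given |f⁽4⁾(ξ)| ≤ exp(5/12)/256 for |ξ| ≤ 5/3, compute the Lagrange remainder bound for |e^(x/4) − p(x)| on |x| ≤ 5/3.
625*exp(5/12)/497664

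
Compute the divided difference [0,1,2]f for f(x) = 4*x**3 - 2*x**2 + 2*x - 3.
10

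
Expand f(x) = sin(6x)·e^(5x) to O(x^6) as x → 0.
6*x + 30*x**2 + 39*x**3 - 55*x**4 - 4579*x**5/20 + O(x**6)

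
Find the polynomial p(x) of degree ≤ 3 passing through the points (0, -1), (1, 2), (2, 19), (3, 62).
2*x**3 + x**2 - 1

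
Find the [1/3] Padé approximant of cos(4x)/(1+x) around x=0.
(1 - 20*x/3)/(-136*x**3/3 + 4*x**2/3 - 17*x/3 + 1)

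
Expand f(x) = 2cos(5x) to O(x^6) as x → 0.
2 - 25*x**2 + 625*x**4/12 + O(x**6)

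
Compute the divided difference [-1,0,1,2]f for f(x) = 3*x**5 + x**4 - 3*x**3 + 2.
14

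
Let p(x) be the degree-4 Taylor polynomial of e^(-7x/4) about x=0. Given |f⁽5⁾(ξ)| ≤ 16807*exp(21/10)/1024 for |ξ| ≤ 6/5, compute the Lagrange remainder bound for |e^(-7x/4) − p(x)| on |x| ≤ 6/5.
1361367*exp(21/10)/4000000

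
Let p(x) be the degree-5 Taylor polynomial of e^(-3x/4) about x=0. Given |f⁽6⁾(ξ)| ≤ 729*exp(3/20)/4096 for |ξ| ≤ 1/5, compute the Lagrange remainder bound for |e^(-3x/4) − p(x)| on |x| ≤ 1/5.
81*exp(3/20)/5120000000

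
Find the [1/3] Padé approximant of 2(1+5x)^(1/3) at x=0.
(25*x/3 + 2)/(125*x**3/81 - 25*x**2/18 + 5*x/2 + 1)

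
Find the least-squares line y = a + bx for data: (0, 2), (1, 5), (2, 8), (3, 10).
a = 11/5, b = 27/10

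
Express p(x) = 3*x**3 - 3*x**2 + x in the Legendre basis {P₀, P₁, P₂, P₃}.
-P₀ + (14/5)P₁ + (-2)P₂ + (6/5)P₃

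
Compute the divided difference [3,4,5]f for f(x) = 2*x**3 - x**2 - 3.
23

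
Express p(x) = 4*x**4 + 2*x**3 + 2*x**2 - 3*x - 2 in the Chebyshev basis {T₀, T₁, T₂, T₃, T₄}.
(1/2)T₀ + (-3/2)T₁ + (3)T₂ + (1/2)T₃ + (1/2)T₄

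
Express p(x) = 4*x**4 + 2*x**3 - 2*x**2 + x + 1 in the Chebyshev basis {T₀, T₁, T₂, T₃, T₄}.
(3/2)T₀ + (5/2)T₁ + T₂ + (1/2)T₃ + (1/2)T₄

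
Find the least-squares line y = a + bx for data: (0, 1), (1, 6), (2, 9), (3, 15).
a = 1, b = 9/2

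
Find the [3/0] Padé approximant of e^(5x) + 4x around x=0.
125*x**3/6 + 25*x**2/2 + 9*x + 1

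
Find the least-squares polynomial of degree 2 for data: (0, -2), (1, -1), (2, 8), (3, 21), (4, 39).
-83/35 + (-16/35)x + (19/7)x²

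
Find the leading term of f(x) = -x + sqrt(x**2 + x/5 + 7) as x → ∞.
1/10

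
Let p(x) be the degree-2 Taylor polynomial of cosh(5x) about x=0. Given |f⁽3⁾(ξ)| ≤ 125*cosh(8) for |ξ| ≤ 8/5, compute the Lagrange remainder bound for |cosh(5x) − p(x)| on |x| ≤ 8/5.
256*cosh(8)/3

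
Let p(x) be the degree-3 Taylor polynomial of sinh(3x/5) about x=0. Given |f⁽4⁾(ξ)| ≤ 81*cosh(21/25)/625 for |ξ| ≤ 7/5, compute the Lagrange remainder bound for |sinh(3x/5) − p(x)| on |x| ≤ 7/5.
64827*cosh(21/25)/3125000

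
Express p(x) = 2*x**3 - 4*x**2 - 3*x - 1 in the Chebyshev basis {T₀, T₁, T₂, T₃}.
(-3)T₀ + (-3/2)T₁ + (-2)T₂ + (1/2)T₃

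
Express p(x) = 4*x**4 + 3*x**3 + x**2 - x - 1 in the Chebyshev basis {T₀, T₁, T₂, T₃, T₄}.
T₀ + (5/4)T₁ + (5/2)T₂ + (3/4)T₃ + (1/2)T₄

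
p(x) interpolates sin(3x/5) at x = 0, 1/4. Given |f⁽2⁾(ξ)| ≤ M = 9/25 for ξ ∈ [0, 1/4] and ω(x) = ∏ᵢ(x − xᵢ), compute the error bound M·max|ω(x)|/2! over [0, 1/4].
9/3200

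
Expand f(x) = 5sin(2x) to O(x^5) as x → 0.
10*x - 20*x**3/3 + O(x**5)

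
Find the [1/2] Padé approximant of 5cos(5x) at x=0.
5/(25*x**2/2 + 1)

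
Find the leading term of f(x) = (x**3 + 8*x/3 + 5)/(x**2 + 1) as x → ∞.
x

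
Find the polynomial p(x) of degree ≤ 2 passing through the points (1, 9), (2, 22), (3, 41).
3*x**2 + 4*x + 2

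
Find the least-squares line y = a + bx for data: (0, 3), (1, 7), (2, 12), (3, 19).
a = 23/10, b = 53/10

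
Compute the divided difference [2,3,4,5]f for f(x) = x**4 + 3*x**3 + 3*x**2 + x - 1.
17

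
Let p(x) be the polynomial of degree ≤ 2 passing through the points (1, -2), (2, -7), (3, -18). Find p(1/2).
-7/4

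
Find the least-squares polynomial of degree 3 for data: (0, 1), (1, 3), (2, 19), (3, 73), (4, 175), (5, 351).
22/21 + (-31/126)x + (-26/21)x² + (55/18)x³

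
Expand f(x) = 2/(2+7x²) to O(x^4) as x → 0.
1 - 7*x**2/2 + O(x**4)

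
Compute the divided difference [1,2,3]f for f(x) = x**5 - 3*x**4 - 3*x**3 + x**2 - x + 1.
-2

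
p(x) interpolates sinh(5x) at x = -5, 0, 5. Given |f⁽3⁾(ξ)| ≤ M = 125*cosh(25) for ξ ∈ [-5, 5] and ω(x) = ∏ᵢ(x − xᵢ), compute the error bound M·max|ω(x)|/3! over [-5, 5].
15625*sqrt(3)*cosh(25)/27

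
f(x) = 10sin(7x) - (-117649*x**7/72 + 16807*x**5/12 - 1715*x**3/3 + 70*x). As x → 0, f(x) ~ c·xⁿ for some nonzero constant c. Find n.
9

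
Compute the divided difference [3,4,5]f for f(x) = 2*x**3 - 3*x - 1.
24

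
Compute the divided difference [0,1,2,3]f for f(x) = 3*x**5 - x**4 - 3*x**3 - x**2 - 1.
66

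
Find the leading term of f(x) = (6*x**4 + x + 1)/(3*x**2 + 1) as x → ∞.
2*x**2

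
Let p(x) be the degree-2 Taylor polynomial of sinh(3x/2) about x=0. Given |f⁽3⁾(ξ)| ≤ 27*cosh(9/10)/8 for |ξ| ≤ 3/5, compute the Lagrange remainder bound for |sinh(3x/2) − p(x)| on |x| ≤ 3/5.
243*cosh(9/10)/2000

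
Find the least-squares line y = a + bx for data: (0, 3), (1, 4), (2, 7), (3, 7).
a = 3, b = 3/2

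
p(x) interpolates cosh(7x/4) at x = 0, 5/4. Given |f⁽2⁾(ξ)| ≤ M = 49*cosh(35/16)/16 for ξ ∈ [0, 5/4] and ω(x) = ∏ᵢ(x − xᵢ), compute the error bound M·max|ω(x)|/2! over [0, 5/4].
1225*cosh(35/16)/2048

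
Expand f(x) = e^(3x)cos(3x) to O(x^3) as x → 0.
1 + 3*x + O(x**3)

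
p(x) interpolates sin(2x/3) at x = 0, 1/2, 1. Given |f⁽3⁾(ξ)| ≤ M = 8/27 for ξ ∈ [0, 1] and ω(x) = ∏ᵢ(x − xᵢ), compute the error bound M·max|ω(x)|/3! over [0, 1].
sqrt(3)/729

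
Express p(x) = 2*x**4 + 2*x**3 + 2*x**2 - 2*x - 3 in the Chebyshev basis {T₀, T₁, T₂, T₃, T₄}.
(-5/4)T₀ + (-1/2)T₁ + (2)T₂ + (1/2)T₃ + (1/4)T₄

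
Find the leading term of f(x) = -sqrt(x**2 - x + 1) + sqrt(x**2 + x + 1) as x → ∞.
1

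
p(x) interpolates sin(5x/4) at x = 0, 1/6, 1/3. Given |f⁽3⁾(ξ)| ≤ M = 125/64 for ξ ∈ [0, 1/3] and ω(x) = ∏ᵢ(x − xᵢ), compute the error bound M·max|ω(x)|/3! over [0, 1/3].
125*sqrt(3)/373248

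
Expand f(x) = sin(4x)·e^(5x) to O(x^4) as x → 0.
4*x + 20*x**2 + 118*x**3/3 + O(x**4)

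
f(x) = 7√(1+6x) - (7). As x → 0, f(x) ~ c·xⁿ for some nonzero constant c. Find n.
1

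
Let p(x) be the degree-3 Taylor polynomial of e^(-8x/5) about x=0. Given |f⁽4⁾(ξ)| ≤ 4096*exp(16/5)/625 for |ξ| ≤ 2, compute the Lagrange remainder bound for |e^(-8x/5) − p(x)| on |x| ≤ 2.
8192*exp(16/5)/1875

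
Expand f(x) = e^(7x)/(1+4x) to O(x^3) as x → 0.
1 + 3*x + 25*x**2/2 + O(x**3)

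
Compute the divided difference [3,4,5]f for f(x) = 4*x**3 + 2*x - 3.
48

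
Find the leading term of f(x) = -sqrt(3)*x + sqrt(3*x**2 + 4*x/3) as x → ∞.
2*sqrt(3)/9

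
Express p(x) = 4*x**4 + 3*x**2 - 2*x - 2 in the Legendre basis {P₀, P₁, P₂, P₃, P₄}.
(-1/5)P₀ + (-2)P₁ + (30/7)P₂ + (32/35)P₄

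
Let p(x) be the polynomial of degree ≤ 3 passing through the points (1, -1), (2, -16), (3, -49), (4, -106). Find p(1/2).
13/8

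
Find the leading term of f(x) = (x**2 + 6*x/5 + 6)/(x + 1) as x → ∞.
x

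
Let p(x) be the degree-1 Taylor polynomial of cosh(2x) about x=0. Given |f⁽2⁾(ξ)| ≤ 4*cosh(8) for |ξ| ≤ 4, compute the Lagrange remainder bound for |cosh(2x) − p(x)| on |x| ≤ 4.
32*cosh(8)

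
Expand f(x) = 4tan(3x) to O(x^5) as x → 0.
12*x + 36*x**3 + O(x**5)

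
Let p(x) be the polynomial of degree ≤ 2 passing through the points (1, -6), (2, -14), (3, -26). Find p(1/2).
-7/2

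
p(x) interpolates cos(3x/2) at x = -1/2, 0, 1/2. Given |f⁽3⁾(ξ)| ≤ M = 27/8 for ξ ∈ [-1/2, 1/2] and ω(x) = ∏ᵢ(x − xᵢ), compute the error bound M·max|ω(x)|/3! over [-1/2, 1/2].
sqrt(3)/64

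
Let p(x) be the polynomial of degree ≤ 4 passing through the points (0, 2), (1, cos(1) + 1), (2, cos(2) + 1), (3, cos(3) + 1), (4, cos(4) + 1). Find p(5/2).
15*cos(3)/32 + 45*cos(2)/64 - 5*cos(1)/32 - 5*cos(4)/128 + 131/128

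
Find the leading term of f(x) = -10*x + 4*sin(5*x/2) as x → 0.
-125*x**3/12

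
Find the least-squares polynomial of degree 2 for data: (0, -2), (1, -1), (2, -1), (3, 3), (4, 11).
-10/7 + (-15/7)x + (9/7)x²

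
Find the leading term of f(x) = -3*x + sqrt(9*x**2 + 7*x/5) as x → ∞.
7/30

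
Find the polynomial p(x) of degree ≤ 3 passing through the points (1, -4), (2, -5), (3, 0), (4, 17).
x**3 - 3*x**2 + x - 3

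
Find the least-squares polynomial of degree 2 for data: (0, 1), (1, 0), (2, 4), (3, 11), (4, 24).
36/35 + (-221/70)x + (31/14)x²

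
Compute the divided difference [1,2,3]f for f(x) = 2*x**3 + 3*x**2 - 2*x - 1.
15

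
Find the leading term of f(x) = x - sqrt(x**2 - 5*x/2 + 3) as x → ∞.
5/4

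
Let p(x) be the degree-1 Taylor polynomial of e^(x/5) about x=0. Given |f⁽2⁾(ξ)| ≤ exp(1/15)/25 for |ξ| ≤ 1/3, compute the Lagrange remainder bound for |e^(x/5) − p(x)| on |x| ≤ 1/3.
exp(1/15)/450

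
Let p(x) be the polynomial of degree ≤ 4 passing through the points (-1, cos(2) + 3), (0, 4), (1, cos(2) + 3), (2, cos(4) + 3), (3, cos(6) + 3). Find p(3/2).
15*cos(4)/32 + 93*cos(2)/128 - 5*cos(6)/128 + 91/32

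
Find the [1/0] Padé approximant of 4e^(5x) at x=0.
20*x + 4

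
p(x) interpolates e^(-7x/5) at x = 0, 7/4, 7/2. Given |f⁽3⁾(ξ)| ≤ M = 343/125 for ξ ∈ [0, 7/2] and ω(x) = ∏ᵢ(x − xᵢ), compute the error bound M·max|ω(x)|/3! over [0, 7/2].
117649*sqrt(3)/216000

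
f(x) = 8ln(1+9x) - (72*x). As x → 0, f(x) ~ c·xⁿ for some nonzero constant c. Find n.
2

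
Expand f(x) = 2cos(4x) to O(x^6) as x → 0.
2 - 16*x**2 + 64*x**4/3 + O(x**6)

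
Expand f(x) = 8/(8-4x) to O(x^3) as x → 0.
1 + x/2 + x**2/4 + O(x**3)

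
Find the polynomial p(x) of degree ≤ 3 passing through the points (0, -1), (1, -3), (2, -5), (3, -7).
-2*x - 1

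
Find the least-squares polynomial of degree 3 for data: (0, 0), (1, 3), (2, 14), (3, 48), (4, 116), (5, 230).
8/63 + (715/378)x + (-379/252)x² + (223/108)x³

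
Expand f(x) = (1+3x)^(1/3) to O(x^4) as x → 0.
1 + x - x**2 + 5*x**3/3 + O(x**4)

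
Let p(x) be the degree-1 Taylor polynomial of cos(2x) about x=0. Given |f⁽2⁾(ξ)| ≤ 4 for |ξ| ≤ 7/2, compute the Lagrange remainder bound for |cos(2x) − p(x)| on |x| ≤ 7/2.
49/2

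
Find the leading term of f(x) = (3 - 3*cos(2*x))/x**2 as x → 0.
6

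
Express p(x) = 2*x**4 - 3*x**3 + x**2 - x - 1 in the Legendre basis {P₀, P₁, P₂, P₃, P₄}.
(-4/15)P₀ + (-14/5)P₁ + (38/21)P₂ + (-6/5)P₃ + (16/35)P₄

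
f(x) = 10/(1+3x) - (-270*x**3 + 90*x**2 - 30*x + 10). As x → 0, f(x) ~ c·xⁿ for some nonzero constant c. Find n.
4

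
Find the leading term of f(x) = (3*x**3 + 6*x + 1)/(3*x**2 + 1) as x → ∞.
x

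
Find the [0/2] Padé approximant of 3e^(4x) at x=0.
3/(8*x**2 - 4*x + 1)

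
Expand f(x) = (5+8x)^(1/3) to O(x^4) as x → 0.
5**(1/3) + 8*5**(1/3)*x/15 - 64*5**(1/3)*x**2/225 + 512*5**(1/3)*x**3/2025 + O(x**4)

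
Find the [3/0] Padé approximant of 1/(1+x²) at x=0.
1 - x**2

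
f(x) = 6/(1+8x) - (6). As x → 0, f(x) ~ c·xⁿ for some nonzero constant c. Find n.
1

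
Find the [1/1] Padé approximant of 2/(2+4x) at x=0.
1/(2*x + 1)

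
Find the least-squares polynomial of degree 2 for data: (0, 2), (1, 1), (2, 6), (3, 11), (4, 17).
7/5 + x²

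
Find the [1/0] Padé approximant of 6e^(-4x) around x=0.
6 - 24*x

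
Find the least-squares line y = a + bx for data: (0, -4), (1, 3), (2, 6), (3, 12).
a = -17/5, b = 51/10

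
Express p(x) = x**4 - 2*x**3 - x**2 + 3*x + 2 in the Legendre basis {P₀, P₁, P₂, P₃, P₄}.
(28/15)P₀ + (9/5)P₁ + (-2/21)P₂ + (-4/5)P₃ + (8/35)P₄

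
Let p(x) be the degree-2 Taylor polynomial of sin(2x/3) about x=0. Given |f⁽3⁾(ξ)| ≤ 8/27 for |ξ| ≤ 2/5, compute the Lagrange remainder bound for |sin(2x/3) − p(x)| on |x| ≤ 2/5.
32/10125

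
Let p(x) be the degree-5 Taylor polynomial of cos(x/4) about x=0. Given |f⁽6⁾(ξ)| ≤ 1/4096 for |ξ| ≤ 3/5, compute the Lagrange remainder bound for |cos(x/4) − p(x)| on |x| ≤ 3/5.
81/5120000000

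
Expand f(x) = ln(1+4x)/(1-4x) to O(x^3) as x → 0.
4*x + 8*x**2 + O(x**3)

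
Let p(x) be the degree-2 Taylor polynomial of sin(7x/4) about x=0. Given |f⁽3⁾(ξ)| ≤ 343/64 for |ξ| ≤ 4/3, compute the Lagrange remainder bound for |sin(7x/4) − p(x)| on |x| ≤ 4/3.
343/162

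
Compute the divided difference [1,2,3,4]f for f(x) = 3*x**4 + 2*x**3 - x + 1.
32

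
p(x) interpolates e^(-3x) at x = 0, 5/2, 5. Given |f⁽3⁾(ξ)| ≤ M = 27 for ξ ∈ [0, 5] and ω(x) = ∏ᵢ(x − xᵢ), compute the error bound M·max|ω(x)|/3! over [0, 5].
125*sqrt(3)/8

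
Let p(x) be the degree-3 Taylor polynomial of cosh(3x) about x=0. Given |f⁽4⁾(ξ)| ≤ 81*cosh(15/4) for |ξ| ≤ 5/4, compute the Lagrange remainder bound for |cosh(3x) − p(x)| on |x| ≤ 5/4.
16875*cosh(15/4)/2048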